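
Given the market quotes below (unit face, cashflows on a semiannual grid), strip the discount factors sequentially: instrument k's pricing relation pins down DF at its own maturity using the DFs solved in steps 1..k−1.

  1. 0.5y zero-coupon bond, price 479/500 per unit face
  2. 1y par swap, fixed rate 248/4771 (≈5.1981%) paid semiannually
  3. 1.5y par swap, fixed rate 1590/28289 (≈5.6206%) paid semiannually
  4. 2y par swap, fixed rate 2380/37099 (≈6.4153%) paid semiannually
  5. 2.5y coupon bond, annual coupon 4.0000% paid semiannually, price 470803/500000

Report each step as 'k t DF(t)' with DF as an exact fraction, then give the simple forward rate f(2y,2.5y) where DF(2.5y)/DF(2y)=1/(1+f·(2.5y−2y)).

step 1 [0.5y] zero: DF = P = 479/500 ≈ 0.958000
step 2 [1y] swap r/2=124/4771: DF=(1 − 124/4771·(0.958000))/(1+124/4771) = 594/625 ≈ 0.950400
step 3 [1.5y] swap r/2=795/28289: DF=(1 − 795/28289·(0.958000+0.950400))/(1+795/28289) = 1841/2000 ≈ 0.920500
step 4 [2y] swap r/2=1190/37099: DF=(1 − 1190/37099·(0.958000+0.950400+0.920500))/(1+1190/37099) = 881/1000 ≈ 0.881000
step 5 [2.5y] bond c/2=1/50: DF=(470803/500000 − 1/50·(0.958000+0.950400+0.920500+0.881000))/(1+1/50) = 1063/1250 ≈ 0.850400

1 1/2 479/500
2 1 594/625
3 3/2 1841/2000
4 2 881/1000
5 5/2 1063/1250
f(2y,2.5y) = ((881/1000)/(1063/1250) − 1)/(1/2) = 153/2126 ≈ 7.1966%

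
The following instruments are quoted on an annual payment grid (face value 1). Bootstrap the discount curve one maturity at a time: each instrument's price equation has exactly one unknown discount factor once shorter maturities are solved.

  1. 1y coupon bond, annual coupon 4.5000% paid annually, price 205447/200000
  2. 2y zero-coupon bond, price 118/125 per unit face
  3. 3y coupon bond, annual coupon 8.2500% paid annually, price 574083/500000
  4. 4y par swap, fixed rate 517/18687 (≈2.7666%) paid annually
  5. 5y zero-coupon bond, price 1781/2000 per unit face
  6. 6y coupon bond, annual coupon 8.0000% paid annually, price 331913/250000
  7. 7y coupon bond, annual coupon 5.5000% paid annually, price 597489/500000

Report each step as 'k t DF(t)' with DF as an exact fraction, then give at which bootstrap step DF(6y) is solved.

step 1 [1y] bond c/1=9/200: DF=(205447/200000 − 9/200·(0))/(1+9/200) = 983/1000 ≈ 0.983000
step 2 [2y] zero: DF = P = 118/125 ≈ 0.944000
step 3 [3y] bond c/1=33/400: DF=(574083/500000 − 33/400·(0.983000+0.944000))/(1+33/400) = 4569/5000 ≈ 0.913800
step 4 [4y] swap r/1=517/18687: DF=(1 − 517/18687·(0.983000+0.944000+0.913800))/(1+517/18687) = 4483/5000 ≈ 0.896600
step 5 [5y] zero: DF = P = 1781/2000 ≈ 0.890500
step 6 [6y] bond c/1=2/25: DF=(331913/250000 − 2/25·(0.983000+0.944000+0.913800+0.896600+0.890500))/(1+2/25) = 1773/2000 ≈ 0.886500
step 7 [7y] bond c/1=11/200: DF=(597489/500000 − 11/200·(0.983000+0.944000+0.913800+0.896600+0.890500+0.886500))/(1+11/200) = 2113/2500 ≈ 0.845200

1 1 983/1000
2 2 118/125
3 3 4569/5000
4 4 4483/5000
5 5 1781/2000
6 6 1773/2000
7 7 2113/2500
DF(6y) is solved at step 6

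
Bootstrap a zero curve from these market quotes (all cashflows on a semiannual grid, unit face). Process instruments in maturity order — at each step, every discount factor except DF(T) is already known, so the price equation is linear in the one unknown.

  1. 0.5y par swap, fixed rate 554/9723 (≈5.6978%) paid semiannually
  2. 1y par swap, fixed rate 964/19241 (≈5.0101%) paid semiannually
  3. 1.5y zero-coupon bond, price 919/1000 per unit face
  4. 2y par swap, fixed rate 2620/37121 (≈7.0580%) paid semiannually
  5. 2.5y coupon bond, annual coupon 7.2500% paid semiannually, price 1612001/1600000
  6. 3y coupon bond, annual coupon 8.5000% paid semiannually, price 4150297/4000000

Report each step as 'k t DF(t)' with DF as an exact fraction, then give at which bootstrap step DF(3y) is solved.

step 1 [0.5y] swap r/2=277/9723: DF=(1 − 277/9723·(0))/(1+277/9723) = 9723/10000 ≈ 0.972300
step 2 [1y] swap r/2=482/19241: DF=(1 − 482/19241·(0.972300))/(1+482/19241) = 4759/5000 ≈ 0.951800
step 3 [1.5y] zero: DF = P = 919/1000 ≈ 0.919000
step 4 [2y] swap r/2=1310/37121: DF=(1 − 1310/37121·(0.972300+0.951800+0.919000))/(1+1310/37121) = 869/1000 ≈ 0.869000
step 5 [2.5y] bond c/2=29/800: DF=(1612001/1600000 − 29/800·(0.972300+0.951800+0.919000+0.869000))/(1+29/800) = 1053/1250 ≈ 0.842400
step 6 [3y] bond c/2=17/400: DF=(4150297/4000000 − 17/400·(0.972300+0.951800+0.919000+0.869000+0.842400))/(1+17/400) = 506/625 ≈ 0.809600

1 1/2 9723/10000
2 1 4759/5000
3 3/2 919/1000
4 2 869/1000
5 5/2 1053/1250
6 3 506/625
DF(3y) is solved at step 6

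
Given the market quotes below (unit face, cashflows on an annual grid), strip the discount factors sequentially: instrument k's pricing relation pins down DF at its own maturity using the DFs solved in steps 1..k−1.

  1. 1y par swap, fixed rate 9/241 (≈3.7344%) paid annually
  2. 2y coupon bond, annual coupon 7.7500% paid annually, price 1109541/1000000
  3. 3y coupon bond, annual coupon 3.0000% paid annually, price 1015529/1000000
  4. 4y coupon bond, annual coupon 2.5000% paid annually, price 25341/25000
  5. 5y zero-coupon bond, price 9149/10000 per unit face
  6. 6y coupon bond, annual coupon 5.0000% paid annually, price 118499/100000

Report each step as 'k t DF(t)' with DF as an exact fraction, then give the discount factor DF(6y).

1 1 241/250
2 2 2401/2500
3 3 9299/10000
4 4 9193/10000
5 5 9149/10000
6 6 9053/10000
DF(6y) = 9053/10000 ≈ 0.905300

step 1 [1y] swap r/1=9/241: DF=(1 − 9/241·(0))/(1+9/241) = 241/250 ≈ 0.964000
step 2 [2y] bond c/1=31/400: DF=(1109541/1000000 − 31/400·(0.964000))/(1+31/400) = 2401/2500 ≈ 0.960400
step 3 [3y] bond c/1=3/100: DF=(1015529/1000000 − 3/100·(0.964000+0.960400))/(1+3/100) = 9299/10000 ≈ 0.929900
step 4 [4y] bond c/1=1/40: DF=(25341/25000 − 1/40·(0.964000+0.960400+0.929900))/(1+1/40) = 9193/10000 ≈ 0.919300
step 5 [5y] zero: DF = P = 9149/10000 ≈ 0.914900
step 6 [6y] bond c/1=1/20: DF=(118499/100000 − 1/20·(0.964000+0.960400+0.929900+0.919300+0.914900))/(1+1/20) = 9053/10000 ≈ 0.905300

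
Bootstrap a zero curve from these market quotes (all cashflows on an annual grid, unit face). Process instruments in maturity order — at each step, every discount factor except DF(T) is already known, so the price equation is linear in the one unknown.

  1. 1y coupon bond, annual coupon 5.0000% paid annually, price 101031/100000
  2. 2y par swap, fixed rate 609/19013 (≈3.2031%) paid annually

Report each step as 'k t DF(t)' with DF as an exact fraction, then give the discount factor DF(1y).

step 1 [1y] bond c/1=1/20: DF=(101031/100000 − 1/20·(0))/(1+1/20) = 4811/5000 ≈ 0.962200
step 2 [2y] swap r/1=609/19013: DF=(1 − 609/19013·(0.962200))/(1+609/19013) = 9391/10000 ≈ 0.939100

1 1 4811/5000
2 2 9391/10000
DF(1y) = 4811/5000 ≈ 0.962200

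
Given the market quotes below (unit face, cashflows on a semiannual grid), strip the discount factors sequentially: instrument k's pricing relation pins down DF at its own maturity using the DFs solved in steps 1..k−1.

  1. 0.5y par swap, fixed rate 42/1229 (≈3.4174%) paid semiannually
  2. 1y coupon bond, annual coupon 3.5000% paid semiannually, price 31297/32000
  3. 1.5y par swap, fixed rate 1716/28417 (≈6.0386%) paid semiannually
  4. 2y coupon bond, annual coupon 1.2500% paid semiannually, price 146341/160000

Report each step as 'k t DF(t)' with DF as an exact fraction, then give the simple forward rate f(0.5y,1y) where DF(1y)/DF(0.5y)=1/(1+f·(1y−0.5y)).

step 1 [0.5y] swap r/2=21/1229: DF=(1 − 21/1229·(0))/(1+21/1229) = 1229/1250 ≈ 0.983200
step 2 [1y] bond c/2=7/400: DF=(31297/32000 − 7/400·(0.983200))/(1+7/400) = 9443/10000 ≈ 0.944300
step 3 [1.5y] swap r/2=858/28417: DF=(1 − 858/28417·(0.983200+0.944300))/(1+858/28417) = 4571/5000 ≈ 0.914200
step 4 [2y] bond c/2=1/160: DF=(146341/160000 − 1/160·(0.983200+0.944300+0.914200))/(1+1/160) = 8913/10000 ≈ 0.891300

1 1/2 1229/1250
2 1 9443/10000
3 3/2 4571/5000
4 2 8913/10000
f(0.5y,1y) = ((1229/1250)/(9443/10000) − 1)/(1/2) = 778/9443 ≈ 8.2389%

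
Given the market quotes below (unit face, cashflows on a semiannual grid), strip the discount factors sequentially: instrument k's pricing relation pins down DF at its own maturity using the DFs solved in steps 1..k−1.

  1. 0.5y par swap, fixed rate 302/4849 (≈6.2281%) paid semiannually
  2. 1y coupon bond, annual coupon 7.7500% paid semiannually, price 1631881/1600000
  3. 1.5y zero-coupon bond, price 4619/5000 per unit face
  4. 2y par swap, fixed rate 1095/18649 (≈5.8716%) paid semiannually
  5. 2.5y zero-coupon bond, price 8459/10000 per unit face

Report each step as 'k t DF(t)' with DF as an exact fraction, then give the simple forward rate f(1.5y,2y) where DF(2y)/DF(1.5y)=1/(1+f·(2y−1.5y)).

step 1 [0.5y] swap r/2=151/4849: DF=(1 − 151/4849·(0))/(1+151/4849) = 4849/5000 ≈ 0.969800
step 2 [1y] bond c/2=31/800: DF=(1631881/1600000 − 31/800·(0.969800))/(1+31/800) = 9457/10000 ≈ 0.945700
step 3 [1.5y] zero: DF = P = 4619/5000 ≈ 0.923800
step 4 [2y] swap r/2=1095/37298: DF=(1 − 1095/37298·(0.969800+0.945700+0.923800))/(1+1095/37298) = 1781/2000 ≈ 0.890500
step 5 [2.5y] zero: DF = P = 8459/10000 ≈ 0.845900

1 1/2 4849/5000
2 1 9457/10000
3 3/2 4619/5000
4 2 1781/2000
5 5/2 8459/10000
f(1.5y,2y) = ((4619/5000)/(1781/2000) − 1)/(1/2) = 666/8905 ≈ 7.4789%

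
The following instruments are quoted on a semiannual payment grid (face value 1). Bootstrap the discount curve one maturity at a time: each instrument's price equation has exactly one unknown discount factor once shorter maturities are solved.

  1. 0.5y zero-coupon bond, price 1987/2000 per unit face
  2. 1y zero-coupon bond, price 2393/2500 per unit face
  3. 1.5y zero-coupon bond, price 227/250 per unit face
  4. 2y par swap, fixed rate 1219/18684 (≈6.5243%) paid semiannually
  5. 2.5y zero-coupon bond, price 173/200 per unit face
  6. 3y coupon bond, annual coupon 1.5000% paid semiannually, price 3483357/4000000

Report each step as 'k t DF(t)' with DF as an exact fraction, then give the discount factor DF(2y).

step 1 [0.5y] zero: DF = P = 1987/2000 ≈ 0.993500
step 2 [1y] zero: DF = P = 2393/2500 ≈ 0.957200
step 3 [1.5y] zero: DF = P = 227/250 ≈ 0.908000
step 4 [2y] swap r/2=1219/37368: DF=(1 − 1219/37368·(0.993500+0.957200+0.908000))/(1+1219/37368) = 8781/10000 ≈ 0.878100
step 5 [2.5y] zero: DF = P = 173/200 ≈ 0.865000
step 6 [3y] bond c/2=3/400: DF=(3483357/4000000 − 3/400·(0.993500+0.957200+0.908000+0.878100+0.865000))/(1+3/400) = 8301/10000 ≈ 0.830100

1 1/2 1987/2000
2 1 2393/2500
3 3/2 227/250
4 2 8781/10000
5 5/2 173/200
6 3 8301/10000
DF(2y) = 8781/10000 ≈ 0.878100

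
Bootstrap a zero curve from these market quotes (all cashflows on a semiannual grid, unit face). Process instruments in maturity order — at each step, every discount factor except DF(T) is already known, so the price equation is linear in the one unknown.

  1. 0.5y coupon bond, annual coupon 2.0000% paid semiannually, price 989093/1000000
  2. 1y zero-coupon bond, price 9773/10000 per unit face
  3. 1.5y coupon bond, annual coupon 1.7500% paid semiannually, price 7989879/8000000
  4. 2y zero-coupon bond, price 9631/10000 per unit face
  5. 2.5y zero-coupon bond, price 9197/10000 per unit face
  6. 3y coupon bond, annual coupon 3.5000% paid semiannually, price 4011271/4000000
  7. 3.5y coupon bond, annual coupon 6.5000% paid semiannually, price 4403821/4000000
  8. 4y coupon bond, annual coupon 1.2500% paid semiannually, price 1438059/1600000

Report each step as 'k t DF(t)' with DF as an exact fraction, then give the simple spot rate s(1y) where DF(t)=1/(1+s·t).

step 1 [0.5y] bond c/2=1/100: DF=(989093/1000000 − 1/100·(0))/(1+1/100) = 9793/10000 ≈ 0.979300
step 2 [1y] zero: DF = P = 9773/10000 ≈ 0.977300
step 3 [1.5y] bond c/2=7/800: DF=(7989879/8000000 − 7/800·(0.979300+0.977300))/(1+7/800) = 9731/10000 ≈ 0.973100
step 4 [2y] zero: DF = P = 9631/10000 ≈ 0.963100
step 5 [2.5y] zero: DF = P = 9197/10000 ≈ 0.919700
step 6 [3y] bond c/2=7/400: DF=(4011271/4000000 − 7/400·(0.979300+0.977300+0.973100+0.963100+0.919700))/(1+7/400) = 2257/2500 ≈ 0.902800
step 7 [3.5y] bond c/2=13/400: DF=(4403821/4000000 − 13/400·(0.979300+0.977300+0.973100+0.963100+0.919700+0.902800))/(1+13/400) = 554/625 ≈ 0.886400
step 8 [4y] bond c/2=1/160: DF=(1438059/1600000 − 1/160·(0.979300+0.977300+0.973100+0.963100+0.919700+0.902800+0.886400))/(1+1/160) = 4261/5000 ≈ 0.852200

1 1/2 9793/10000
2 1 9773/10000
3 3/2 9731/10000
4 2 9631/10000
5 5/2 9197/10000
6 3 2257/2500
7 7/2 554/625
8 4 4261/5000
s(1y) = (1/(9773/10000) − 1)/(1) = 227/9773 ≈ 2.3227%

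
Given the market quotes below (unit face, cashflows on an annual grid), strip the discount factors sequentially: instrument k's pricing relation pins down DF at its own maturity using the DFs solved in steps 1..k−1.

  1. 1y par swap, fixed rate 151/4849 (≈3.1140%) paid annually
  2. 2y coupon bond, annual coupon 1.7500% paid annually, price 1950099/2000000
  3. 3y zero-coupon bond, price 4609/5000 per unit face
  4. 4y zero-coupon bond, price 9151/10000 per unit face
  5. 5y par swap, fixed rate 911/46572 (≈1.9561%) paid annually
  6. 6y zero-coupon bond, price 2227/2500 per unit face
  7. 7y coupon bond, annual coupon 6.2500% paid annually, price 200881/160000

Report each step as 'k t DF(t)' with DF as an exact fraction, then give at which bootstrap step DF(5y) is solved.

1 1 4849/5000
2 2 1177/1250
3 3 4609/5000
4 4 9151/10000
5 5 9089/10000
6 6 2227/2500
7 7 8553/10000
DF(5y) is solved at step 5

step 1 [1y] swap r/1=151/4849: DF=(1 − 151/4849·(0))/(1+151/4849) = 4849/5000 ≈ 0.969800
step 2 [2y] bond c/1=7/400: DF=(1950099/2000000 − 7/400·(0.969800))/(1+7/400) = 1177/1250 ≈ 0.941600
step 3 [3y] zero: DF = P = 4609/5000 ≈ 0.921800
step 4 [4y] zero: DF = P = 9151/10000 ≈ 0.915100
step 5 [5y] swap r/1=911/46572: DF=(1 − 911/46572·(0.969800+0.941600+0.921800+0.915100))/(1+911/46572) = 9089/10000 ≈ 0.908900
step 6 [6y] zero: DF = P = 2227/2500 ≈ 0.890800
step 7 [7y] bond c/1=1/16: DF=(200881/160000 − 1/16·(0.969800+0.941600+0.921800+0.915100+0.908900+0.890800))/(1+1/16) = 8553/10000 ≈ 0.855300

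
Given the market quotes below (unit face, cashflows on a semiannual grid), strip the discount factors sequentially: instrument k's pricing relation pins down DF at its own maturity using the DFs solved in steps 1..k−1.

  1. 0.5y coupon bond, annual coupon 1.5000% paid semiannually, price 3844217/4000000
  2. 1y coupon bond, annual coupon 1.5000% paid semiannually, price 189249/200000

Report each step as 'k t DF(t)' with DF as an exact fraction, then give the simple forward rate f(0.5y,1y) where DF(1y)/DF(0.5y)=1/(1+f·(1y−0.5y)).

1 1/2 9539/10000
2 1 9321/10000
f(0.5y,1y) = ((9539/10000)/(9321/10000) − 1)/(1/2) = 436/9321 ≈ 4.6776%

step 1 [0.5y] bond c/2=3/400: DF=(3844217/4000000 − 3/400·(0))/(1+3/400) = 9539/10000 ≈ 0.953900
step 2 [1y] bond c/2=3/400: DF=(189249/200000 − 3/400·(0.953900))/(1+3/400) = 9321/10000 ≈ 0.932100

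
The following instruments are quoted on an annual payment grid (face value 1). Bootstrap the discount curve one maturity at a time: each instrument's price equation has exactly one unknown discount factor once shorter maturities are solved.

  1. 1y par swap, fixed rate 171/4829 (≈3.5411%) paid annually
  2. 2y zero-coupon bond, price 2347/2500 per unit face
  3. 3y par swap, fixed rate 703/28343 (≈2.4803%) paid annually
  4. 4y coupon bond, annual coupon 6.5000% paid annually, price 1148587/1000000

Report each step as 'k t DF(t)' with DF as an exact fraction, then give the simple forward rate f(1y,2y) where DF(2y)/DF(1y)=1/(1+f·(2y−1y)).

1 1 4829/5000
2 2 2347/2500
3 3 9297/10000
4 4 1811/2000
f(1y,2y) = ((4829/5000)/(2347/2500) − 1)/(1) = 135/4694 ≈ 2.8760%

step 1 [1y] swap r/1=171/4829: DF=(1 − 171/4829·(0))/(1+171/4829) = 4829/5000 ≈ 0.965800
step 2 [2y] zero: DF = P = 2347/2500 ≈ 0.938800
step 3 [3y] swap r/1=703/28343: DF=(1 − 703/28343·(0.965800+0.938800))/(1+703/28343) = 9297/10000 ≈ 0.929700
step 4 [4y] bond c/1=13/200: DF=(1148587/1000000 − 13/200·(0.965800+0.938800+0.929700))/(1+13/200) = 1811/2000 ≈ 0.905500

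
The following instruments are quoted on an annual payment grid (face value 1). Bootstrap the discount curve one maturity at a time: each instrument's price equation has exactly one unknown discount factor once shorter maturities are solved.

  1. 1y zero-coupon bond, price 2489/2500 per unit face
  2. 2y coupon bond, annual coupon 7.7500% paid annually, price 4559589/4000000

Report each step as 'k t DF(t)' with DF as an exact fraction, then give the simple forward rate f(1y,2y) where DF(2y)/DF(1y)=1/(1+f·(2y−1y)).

1 1 2489/2500
2 2 9863/10000
f(1y,2y) = ((2489/2500)/(9863/10000) − 1)/(1) = 93/9863 ≈ 0.9429%

step 1 [1y] zero: DF = P = 2489/2500 ≈ 0.995600
step 2 [2y] bond c/1=31/400: DF=(4559589/4000000 − 31/400·(0.995600))/(1+31/400) = 9863/10000 ≈ 0.986300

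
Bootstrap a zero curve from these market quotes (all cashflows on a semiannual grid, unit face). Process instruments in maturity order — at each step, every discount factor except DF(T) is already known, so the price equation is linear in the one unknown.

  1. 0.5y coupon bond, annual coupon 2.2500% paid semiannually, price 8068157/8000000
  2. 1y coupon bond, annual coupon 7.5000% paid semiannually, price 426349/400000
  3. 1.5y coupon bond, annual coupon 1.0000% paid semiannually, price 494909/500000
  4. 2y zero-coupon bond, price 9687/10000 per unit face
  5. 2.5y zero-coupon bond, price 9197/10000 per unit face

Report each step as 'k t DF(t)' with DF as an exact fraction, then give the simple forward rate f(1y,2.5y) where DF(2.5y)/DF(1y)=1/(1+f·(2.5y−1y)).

1 1/2 9973/10000
2 1 9913/10000
3 3/2 39/40
4 2 9687/10000
5 5/2 9197/10000
f(1y,2.5y) = ((9913/10000)/(9197/10000) − 1)/(3/2) = 1432/27591 ≈ 5.1901%

step 1 [0.5y] bond c/2=9/800: DF=(8068157/8000000 − 9/800·(0))/(1+9/800) = 9973/10000 ≈ 0.997300
step 2 [1y] bond c/2=3/80: DF=(426349/400000 − 3/80·(0.997300))/(1+3/80) = 9913/10000 ≈ 0.991300
step 3 [1.5y] bond c/2=1/200: DF=(494909/500000 − 1/200·(0.997300+0.991300))/(1+1/200) = 39/40 ≈ 0.975000
step 4 [2y] zero: DF = P = 9687/10000 ≈ 0.968700
step 5 [2.5y] zero: DF = P = 9197/10000 ≈ 0.919700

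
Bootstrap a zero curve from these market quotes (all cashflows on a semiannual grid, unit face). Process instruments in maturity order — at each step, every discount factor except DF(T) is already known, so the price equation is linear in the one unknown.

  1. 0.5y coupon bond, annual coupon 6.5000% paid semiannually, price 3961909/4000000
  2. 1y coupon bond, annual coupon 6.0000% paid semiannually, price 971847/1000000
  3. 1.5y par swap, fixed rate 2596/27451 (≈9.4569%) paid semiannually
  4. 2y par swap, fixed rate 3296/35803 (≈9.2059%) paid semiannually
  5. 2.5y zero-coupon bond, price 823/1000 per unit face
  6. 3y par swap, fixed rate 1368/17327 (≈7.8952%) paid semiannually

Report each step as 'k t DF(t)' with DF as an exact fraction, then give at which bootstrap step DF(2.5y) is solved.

step 1 [0.5y] bond c/2=13/400: DF=(3961909/4000000 − 13/400·(0))/(1+13/400) = 9593/10000 ≈ 0.959300
step 2 [1y] bond c/2=3/100: DF=(971847/1000000 − 3/100·(0.959300))/(1+3/100) = 2289/2500 ≈ 0.915600
step 3 [1.5y] swap r/2=1298/27451: DF=(1 − 1298/27451·(0.959300+0.915600))/(1+1298/27451) = 4351/5000 ≈ 0.870200
step 4 [2y] swap r/2=1648/35803: DF=(1 − 1648/35803·(0.959300+0.915600+0.870200))/(1+1648/35803) = 522/625 ≈ 0.835200
step 5 [2.5y] zero: DF = P = 823/1000 ≈ 0.823000
step 6 [3y] swap r/2=684/17327: DF=(1 − 684/17327·(0.959300+0.915600+0.870200+0.835200+0.823000))/(1+684/17327) = 1987/2500 ≈ 0.794800

1 1/2 9593/10000
2 1 2289/2500
3 3/2 4351/5000
4 2 522/625
5 5/2 823/1000
6 3 1987/2500
DF(2.5y) is solved at step 5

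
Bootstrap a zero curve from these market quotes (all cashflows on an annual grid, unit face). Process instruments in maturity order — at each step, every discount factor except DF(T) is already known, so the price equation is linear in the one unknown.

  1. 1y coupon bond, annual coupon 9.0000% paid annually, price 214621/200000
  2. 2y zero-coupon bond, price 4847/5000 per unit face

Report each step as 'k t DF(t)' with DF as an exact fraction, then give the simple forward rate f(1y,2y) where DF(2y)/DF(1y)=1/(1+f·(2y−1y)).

step 1 [1y] bond c/1=9/100: DF=(214621/200000 − 9/100·(0))/(1+9/100) = 1969/2000 ≈ 0.984500
step 2 [2y] zero: DF = P = 4847/5000 ≈ 0.969400

1 1 1969/2000
2 2 4847/5000
f(1y,2y) = ((1969/2000)/(4847/5000) − 1)/(1) = 151/9694 ≈ 1.5577%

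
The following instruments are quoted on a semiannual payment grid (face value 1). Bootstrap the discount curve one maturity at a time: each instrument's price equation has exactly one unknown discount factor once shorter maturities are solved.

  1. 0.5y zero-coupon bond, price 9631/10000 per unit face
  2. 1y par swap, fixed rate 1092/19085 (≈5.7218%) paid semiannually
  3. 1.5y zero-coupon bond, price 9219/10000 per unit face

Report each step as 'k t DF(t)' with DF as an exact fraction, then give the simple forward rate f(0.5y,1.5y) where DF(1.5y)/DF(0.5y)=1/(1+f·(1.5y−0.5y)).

step 1 [0.5y] zero: DF = P = 9631/10000 ≈ 0.963100
step 2 [1y] swap r/2=546/19085: DF=(1 − 546/19085·(0.963100))/(1+546/19085) = 4727/5000 ≈ 0.945400
step 3 [1.5y] zero: DF = P = 9219/10000 ≈ 0.921900

1 1/2 9631/10000
2 1 4727/5000
3 3/2 9219/10000
f(0.5y,1.5y) = ((9631/10000)/(9219/10000) − 1)/(1) = 412/9219 ≈ 4.4690%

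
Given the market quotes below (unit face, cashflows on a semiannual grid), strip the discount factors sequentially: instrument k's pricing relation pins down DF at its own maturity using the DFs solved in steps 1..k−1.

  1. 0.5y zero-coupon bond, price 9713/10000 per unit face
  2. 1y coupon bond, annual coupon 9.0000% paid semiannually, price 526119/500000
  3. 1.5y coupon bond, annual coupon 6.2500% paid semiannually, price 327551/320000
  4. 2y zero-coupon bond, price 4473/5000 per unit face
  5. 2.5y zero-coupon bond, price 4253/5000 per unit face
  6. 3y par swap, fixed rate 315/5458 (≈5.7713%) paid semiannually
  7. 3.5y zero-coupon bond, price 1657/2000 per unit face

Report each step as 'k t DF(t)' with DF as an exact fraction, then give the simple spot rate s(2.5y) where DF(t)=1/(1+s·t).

step 1 [0.5y] zero: DF = P = 9713/10000 ≈ 0.971300
step 2 [1y] bond c/2=9/200: DF=(526119/500000 − 9/200·(0.971300))/(1+9/200) = 9651/10000 ≈ 0.965100
step 3 [1.5y] bond c/2=1/32: DF=(327551/320000 − 1/32·(0.971300+0.965100))/(1+1/32) = 9339/10000 ≈ 0.933900
step 4 [2y] zero: DF = P = 4473/5000 ≈ 0.894600
step 5 [2.5y] zero: DF = P = 4253/5000 ≈ 0.850600
step 6 [3y] swap r/2=315/10916: DF=(1 − 315/10916·(0.971300+0.965100+0.933900+0.894600+0.850600))/(1+315/10916) = 337/400 ≈ 0.842500
step 7 [3.5y] zero: DF = P = 1657/2000 ≈ 0.828500

1 1/2 9713/10000
2 1 9651/10000
3 3/2 9339/10000
4 2 4473/5000
5 5/2 4253/5000
6 3 337/400
7 7/2 1657/2000
s(2.5y) = (1/(4253/5000) − 1)/(5/2) = 1494/21265 ≈ 7.0256%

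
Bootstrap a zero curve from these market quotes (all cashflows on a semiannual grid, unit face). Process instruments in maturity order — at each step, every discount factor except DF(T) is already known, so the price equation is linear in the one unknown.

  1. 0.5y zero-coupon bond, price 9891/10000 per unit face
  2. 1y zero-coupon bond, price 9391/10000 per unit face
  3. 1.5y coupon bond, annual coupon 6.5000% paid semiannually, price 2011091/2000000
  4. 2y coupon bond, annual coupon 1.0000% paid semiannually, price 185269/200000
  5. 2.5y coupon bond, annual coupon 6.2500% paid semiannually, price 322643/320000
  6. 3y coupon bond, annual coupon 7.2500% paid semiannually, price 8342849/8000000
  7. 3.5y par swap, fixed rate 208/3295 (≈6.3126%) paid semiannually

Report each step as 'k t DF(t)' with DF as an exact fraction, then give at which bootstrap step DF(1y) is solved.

1 1/2 9891/10000
2 1 9391/10000
3 3/2 2283/2500
4 2 2269/2500
5 5/2 8641/10000
6 3 169/200
7 7/2 1003/1250
DF(1y) is solved at step 2

step 1 [0.5y] zero: DF = P = 9891/10000 ≈ 0.989100
step 2 [1y] zero: DF = P = 9391/10000 ≈ 0.939100
step 3 [1.5y] bond c/2=13/400: DF=(2011091/2000000 − 13/400·(0.989100+0.939100))/(1+13/400) = 2283/2500 ≈ 0.913200
step 4 [2y] bond c/2=1/200: DF=(185269/200000 − 1/200·(0.989100+0.939100+0.913200))/(1+1/200) = 2269/2500 ≈ 0.907600
step 5 [2.5y] bond c/2=1/32: DF=(322643/320000 − 1/32·(0.989100+0.939100+0.913200+0.907600))/(1+1/32) = 8641/10000 ≈ 0.864100
step 6 [3y] bond c/2=29/800: DF=(8342849/8000000 − 29/800·(0.989100+0.939100+0.913200+0.907600+0.864100))/(1+29/800) = 169/200 ≈ 0.845000
step 7 [3.5y] swap r/2=104/3295: DF=(1 − 104/3295·(0.989100+0.939100+0.913200+0.907600+0.864100+0.845000))/(1+104/3295) = 1003/1250 ≈ 0.802400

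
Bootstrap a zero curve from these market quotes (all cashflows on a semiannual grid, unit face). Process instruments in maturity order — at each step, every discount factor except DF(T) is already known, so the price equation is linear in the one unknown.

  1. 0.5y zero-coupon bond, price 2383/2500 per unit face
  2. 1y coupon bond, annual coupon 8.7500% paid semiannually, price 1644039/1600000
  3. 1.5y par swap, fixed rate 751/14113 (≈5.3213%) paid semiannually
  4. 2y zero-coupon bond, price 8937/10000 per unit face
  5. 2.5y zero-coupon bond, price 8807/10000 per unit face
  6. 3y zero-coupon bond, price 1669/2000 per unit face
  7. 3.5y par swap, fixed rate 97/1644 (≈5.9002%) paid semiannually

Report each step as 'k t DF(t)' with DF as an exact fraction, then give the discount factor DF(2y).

1 1/2 2383/2500
2 1 1889/2000
3 3/2 9249/10000
4 2 8937/10000
5 5/2 8807/10000
6 3 1669/2000
7 7/2 8157/10000
DF(2y) = 8937/10000 ≈ 0.893700

step 1 [0.5y] zero: DF = P = 2383/2500 ≈ 0.953200
step 2 [1y] bond c/2=7/160: DF=(1644039/1600000 − 7/160·(0.953200))/(1+7/160) = 1889/2000 ≈ 0.944500
step 3 [1.5y] swap r/2=751/28226: DF=(1 − 751/28226·(0.953200+0.944500))/(1+751/28226) = 9249/10000 ≈ 0.924900
step 4 [2y] zero: DF = P = 8937/10000 ≈ 0.893700
step 5 [2.5y] zero: DF = P = 8807/10000 ≈ 0.880700
step 6 [3y] zero: DF = P = 1669/2000 ≈ 0.834500
step 7 [3.5y] swap r/2=97/3288: DF=(1 − 97/3288·(0.953200+0.944500+0.924900+0.893700+0.880700+0.834500))/(1+97/3288) = 8157/10000 ≈ 0.815700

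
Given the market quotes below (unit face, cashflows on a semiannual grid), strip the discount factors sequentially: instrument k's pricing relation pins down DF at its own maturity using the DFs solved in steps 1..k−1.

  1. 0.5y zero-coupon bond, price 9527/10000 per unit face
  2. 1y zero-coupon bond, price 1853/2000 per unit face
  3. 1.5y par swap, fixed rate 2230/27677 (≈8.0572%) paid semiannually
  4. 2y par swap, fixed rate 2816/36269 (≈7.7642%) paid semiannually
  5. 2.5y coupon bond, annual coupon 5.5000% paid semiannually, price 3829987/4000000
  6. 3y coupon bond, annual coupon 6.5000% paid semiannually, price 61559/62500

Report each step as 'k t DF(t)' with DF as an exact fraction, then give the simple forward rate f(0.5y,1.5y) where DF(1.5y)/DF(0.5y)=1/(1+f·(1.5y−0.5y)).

1 1/2 9527/10000
2 1 1853/2000
3 3/2 1777/2000
4 2 537/625
5 5/2 2087/2500
6 3 1627/2000
f(0.5y,1.5y) = ((9527/10000)/(1777/2000) − 1)/(1) = 642/8885 ≈ 7.2257%

step 1 [0.5y] zero: DF = P = 9527/10000 ≈ 0.952700
step 2 [1y] zero: DF = P = 1853/2000 ≈ 0.926500
step 3 [1.5y] swap r/2=1115/27677: DF=(1 − 1115/27677·(0.952700+0.926500))/(1+1115/27677) = 1777/2000 ≈ 0.888500
step 4 [2y] swap r/2=1408/36269: DF=(1 − 1408/36269·(0.952700+0.926500+0.888500))/(1+1408/36269) = 537/625 ≈ 0.859200
step 5 [2.5y] bond c/2=11/400: DF=(3829987/4000000 − 11/400·(0.952700+0.926500+0.888500+0.859200))/(1+11/400) = 2087/2500 ≈ 0.834800
step 6 [3y] bond c/2=13/400: DF=(61559/62500 − 13/400·(0.952700+0.926500+0.888500+0.859200+0.834800))/(1+13/400) = 1627/2000 ≈ 0.813500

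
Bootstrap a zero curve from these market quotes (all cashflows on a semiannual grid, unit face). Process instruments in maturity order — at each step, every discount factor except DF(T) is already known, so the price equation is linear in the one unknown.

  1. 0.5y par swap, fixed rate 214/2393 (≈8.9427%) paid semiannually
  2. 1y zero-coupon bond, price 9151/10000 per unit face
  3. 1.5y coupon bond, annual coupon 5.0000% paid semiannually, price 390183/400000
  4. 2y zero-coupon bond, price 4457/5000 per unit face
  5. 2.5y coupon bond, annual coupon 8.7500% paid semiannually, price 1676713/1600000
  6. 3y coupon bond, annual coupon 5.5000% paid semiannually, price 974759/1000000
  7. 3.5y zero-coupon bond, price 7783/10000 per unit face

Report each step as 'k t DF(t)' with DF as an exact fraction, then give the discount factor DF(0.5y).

1 1/2 2393/2500
2 1 9151/10000
3 3/2 453/500
4 2 4457/5000
5 5/2 4251/5000
6 3 8277/10000
7 7/2 7783/10000
DF(0.5y) = 2393/2500 ≈ 0.957200

step 1 [0.5y] swap r/2=107/2393: DF=(1 − 107/2393·(0))/(1+107/2393) = 2393/2500 ≈ 0.957200
step 2 [1y] zero: DF = P = 9151/10000 ≈ 0.915100
step 3 [1.5y] bond c/2=1/40: DF=(390183/400000 − 1/40·(0.957200+0.915100))/(1+1/40) = 453/500 ≈ 0.906000
step 4 [2y] zero: DF = P = 4457/5000 ≈ 0.891400
step 5 [2.5y] bond c/2=7/160: DF=(1676713/1600000 − 7/160·(0.957200+0.915100+0.906000+0.891400))/(1+7/160) = 4251/5000 ≈ 0.850200
step 6 [3y] bond c/2=11/400: DF=(974759/1000000 − 11/400·(0.957200+0.915100+0.906000+0.891400+0.850200))/(1+11/400) = 8277/10000 ≈ 0.827700
step 7 [3.5y] zero: DF = P = 7783/10000 ≈ 0.778300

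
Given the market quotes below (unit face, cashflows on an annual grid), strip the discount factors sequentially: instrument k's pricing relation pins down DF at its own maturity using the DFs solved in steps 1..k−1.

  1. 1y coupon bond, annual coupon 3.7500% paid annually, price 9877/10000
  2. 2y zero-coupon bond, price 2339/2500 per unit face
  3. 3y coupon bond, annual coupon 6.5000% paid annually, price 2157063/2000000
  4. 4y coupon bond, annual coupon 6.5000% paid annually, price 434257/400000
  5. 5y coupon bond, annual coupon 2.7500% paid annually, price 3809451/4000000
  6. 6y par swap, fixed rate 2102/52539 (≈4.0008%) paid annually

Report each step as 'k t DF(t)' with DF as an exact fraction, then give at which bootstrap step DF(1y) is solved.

1 1 119/125
2 2 2339/2500
3 3 359/400
4 4 4247/5000
5 5 1037/1250
6 6 3949/5000
DF(1y) is solved at step 1

step 1 [1y] bond c/1=3/80: DF=(9877/10000 − 3/80·(0))/(1+3/80) = 119/125 ≈ 0.952000
step 2 [2y] zero: DF = P = 2339/2500 ≈ 0.935600
step 3 [3y] bond c/1=13/200: DF=(2157063/2000000 − 13/200·(0.952000+0.935600))/(1+13/200) = 359/400 ≈ 0.897500
step 4 [4y] bond c/1=13/200: DF=(434257/400000 − 13/200·(0.952000+0.935600+0.897500))/(1+13/200) = 4247/5000 ≈ 0.849400
step 5 [5y] bond c/1=11/400: DF=(3809451/4000000 − 11/400·(0.952000+0.935600+0.897500+0.849400))/(1+11/400) = 1037/1250 ≈ 0.829600
step 6 [6y] swap r/1=2102/52539: DF=(1 − 2102/52539·(0.952000+0.935600+0.897500+0.849400+0.829600))/(1+2102/52539) = 3949/5000 ≈ 0.789800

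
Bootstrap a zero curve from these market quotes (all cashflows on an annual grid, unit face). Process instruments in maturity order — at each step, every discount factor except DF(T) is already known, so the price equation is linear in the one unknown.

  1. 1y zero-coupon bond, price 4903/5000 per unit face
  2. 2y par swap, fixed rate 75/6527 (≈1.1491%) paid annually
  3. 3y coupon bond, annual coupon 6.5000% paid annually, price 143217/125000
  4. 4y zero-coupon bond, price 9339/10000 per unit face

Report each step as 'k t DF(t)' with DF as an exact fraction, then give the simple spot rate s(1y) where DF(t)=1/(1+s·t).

step 1 [1y] zero: DF = P = 4903/5000 ≈ 0.980600
step 2 [2y] swap r/1=75/6527: DF=(1 − 75/6527·(0.980600))/(1+75/6527) = 391/400 ≈ 0.977500
step 3 [3y] bond c/1=13/200: DF=(143217/125000 − 13/200·(0.980600+0.977500))/(1+13/200) = 9563/10000 ≈ 0.956300
step 4 [4y] zero: DF = P = 9339/10000 ≈ 0.933900

1 1 4903/5000
2 2 391/400
3 3 9563/10000
4 4 9339/10000
s(1y) = (1/(4903/5000) − 1)/(1) = 97/4903 ≈ 1.9784%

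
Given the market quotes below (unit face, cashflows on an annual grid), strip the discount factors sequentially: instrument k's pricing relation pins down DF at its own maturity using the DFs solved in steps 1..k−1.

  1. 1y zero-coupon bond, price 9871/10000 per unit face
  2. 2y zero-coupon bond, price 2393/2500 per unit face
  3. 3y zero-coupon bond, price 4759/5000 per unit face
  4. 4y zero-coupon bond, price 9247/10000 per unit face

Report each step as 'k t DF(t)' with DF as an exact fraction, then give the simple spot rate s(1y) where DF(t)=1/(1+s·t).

1 1 9871/10000
2 2 2393/2500
3 3 4759/5000
4 4 9247/10000
s(1y) = (1/(9871/10000) − 1)/(1) = 129/9871 ≈ 1.3069%

step 1 [1y] zero: DF = P = 9871/10000 ≈ 0.987100
step 2 [2y] zero: DF = P = 2393/2500 ≈ 0.957200
step 3 [3y] zero: DF = P = 4759/5000 ≈ 0.951800
step 4 [4y] zero: DF = P = 9247/10000 ≈ 0.924700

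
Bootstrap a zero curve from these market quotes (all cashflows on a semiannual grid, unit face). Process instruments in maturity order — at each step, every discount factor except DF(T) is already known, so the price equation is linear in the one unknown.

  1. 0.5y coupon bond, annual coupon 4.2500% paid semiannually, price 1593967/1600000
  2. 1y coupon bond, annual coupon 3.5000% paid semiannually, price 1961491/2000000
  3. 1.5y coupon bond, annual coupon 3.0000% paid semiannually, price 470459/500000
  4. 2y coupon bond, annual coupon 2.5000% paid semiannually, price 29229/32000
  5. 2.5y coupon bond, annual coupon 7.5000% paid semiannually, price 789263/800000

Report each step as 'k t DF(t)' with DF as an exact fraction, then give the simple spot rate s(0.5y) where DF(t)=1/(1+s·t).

1 1/2 1951/2000
2 1 9471/10000
3 3/2 4493/5000
4 2 8673/10000
5 5/2 511/625
s(0.5y) = (1/(1951/2000) − 1)/(1/2) = 98/1951 ≈ 5.0231%

step 1 [0.5y] bond c/2=17/800: DF=(1593967/1600000 − 17/800·(0))/(1+17/800) = 1951/2000 ≈ 0.975500
step 2 [1y] bond c/2=7/400: DF=(1961491/2000000 − 7/400·(0.975500))/(1+7/400) = 9471/10000 ≈ 0.947100
step 3 [1.5y] bond c/2=3/200: DF=(470459/500000 − 3/200·(0.975500+0.947100))/(1+3/200) = 4493/5000 ≈ 0.898600
step 4 [2y] bond c/2=1/80: DF=(29229/32000 − 1/80·(0.975500+0.947100+0.898600))/(1+1/80) = 8673/10000 ≈ 0.867300
step 5 [2.5y] bond c/2=3/80: DF=(789263/800000 − 3/80·(0.975500+0.947100+0.898600+0.867300))/(1+3/80) = 511/625 ≈ 0.817600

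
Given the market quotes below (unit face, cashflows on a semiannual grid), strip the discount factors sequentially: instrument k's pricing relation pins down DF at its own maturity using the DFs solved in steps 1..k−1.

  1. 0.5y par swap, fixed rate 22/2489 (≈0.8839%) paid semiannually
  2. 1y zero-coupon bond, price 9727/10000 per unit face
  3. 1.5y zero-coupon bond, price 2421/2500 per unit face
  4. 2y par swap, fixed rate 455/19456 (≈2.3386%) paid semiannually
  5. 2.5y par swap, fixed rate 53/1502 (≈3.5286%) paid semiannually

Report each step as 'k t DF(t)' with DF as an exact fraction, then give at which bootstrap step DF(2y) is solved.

1 1/2 2489/2500
2 1 9727/10000
3 3/2 2421/2500
4 2 1909/2000
5 5/2 572/625
DF(2y) is solved at step 4

step 1 [0.5y] swap r/2=11/2489: DF=(1 − 11/2489·(0))/(1+11/2489) = 2489/2500 ≈ 0.995600
step 2 [1y] zero: DF = P = 9727/10000 ≈ 0.972700
step 3 [1.5y] zero: DF = P = 2421/2500 ≈ 0.968400
step 4 [2y] swap r/2=455/38912: DF=(1 − 455/38912·(0.995600+0.972700+0.968400))/(1+455/38912) = 1909/2000 ≈ 0.954500
step 5 [2.5y] swap r/2=53/3004: DF=(1 − 53/3004·(0.995600+0.972700+0.968400+0.954500))/(1+53/3004) = 572/625 ≈ 0.915200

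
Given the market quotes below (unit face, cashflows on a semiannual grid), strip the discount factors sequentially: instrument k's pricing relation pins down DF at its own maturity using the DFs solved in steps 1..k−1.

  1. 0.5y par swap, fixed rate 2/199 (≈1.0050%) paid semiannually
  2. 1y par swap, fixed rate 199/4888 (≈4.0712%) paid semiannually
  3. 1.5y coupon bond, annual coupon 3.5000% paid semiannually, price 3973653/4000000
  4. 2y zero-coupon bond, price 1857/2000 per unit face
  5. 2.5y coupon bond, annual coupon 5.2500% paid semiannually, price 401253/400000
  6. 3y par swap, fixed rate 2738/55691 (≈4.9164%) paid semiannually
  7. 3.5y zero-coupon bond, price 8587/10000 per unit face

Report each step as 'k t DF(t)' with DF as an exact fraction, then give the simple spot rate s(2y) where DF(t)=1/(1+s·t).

step 1 [0.5y] swap r/2=1/199: DF=(1 − 1/199·(0))/(1+1/199) = 199/200 ≈ 0.995000
step 2 [1y] swap r/2=199/9776: DF=(1 − 199/9776·(0.995000))/(1+199/9776) = 4801/5000 ≈ 0.960200
step 3 [1.5y] bond c/2=7/400: DF=(3973653/4000000 − 7/400·(0.995000+0.960200))/(1+7/400) = 9427/10000 ≈ 0.942700
step 4 [2y] zero: DF = P = 1857/2000 ≈ 0.928500
step 5 [2.5y] bond c/2=21/800: DF=(401253/400000 − 21/800·(0.995000+0.960200+0.942700+0.928500))/(1+21/800) = 2199/2500 ≈ 0.879600
step 6 [3y] swap r/2=1369/55691: DF=(1 − 1369/55691·(0.995000+0.960200+0.942700+0.928500+0.879600))/(1+1369/55691) = 8631/10000 ≈ 0.863100
step 7 [3.5y] zero: DF = P = 8587/10000 ≈ 0.858700

1 1/2 199/200
2 1 4801/5000
3 3/2 9427/10000
4 2 1857/2000
5 5/2 2199/2500
6 3 8631/10000
7 7/2 8587/10000
s(2y) = (1/(1857/2000) − 1)/(2) = 143/3714 ≈ 3.8503%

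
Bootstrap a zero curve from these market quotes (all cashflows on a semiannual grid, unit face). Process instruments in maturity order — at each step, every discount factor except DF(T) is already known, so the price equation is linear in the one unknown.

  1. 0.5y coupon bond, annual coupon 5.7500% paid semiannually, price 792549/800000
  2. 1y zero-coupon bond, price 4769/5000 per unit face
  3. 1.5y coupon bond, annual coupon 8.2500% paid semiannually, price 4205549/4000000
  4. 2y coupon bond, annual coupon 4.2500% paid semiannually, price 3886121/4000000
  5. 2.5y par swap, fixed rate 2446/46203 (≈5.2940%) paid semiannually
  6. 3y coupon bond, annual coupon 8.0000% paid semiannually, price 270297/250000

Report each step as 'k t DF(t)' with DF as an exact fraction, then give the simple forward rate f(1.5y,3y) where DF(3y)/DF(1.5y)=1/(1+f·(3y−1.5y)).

step 1 [0.5y] bond c/2=23/800: DF=(792549/800000 − 23/800·(0))/(1+23/800) = 963/1000 ≈ 0.963000
step 2 [1y] zero: DF = P = 4769/5000 ≈ 0.953800
step 3 [1.5y] bond c/2=33/800: DF=(4205549/4000000 − 33/800·(0.963000+0.953800))/(1+33/800) = 4669/5000 ≈ 0.933800
step 4 [2y] bond c/2=17/800: DF=(3886121/4000000 − 17/800·(0.963000+0.953800+0.933800))/(1+17/800) = 223/250 ≈ 0.892000
step 5 [2.5y] swap r/2=1223/46203: DF=(1 − 1223/46203·(0.963000+0.953800+0.933800+0.892000))/(1+1223/46203) = 8777/10000 ≈ 0.877700
step 6 [3y] bond c/2=1/25: DF=(270297/250000 − 1/25·(0.963000+0.953800+0.933800+0.892000+0.877700))/(1+1/25) = 8619/10000 ≈ 0.861900

1 1/2 963/1000
2 1 4769/5000
3 3/2 4669/5000
4 2 223/250
5 5/2 8777/10000
6 3 8619/10000
f(1.5y,3y) = ((4669/5000)/(8619/10000) − 1)/(3/2) = 1438/25857 ≈ 5.5614%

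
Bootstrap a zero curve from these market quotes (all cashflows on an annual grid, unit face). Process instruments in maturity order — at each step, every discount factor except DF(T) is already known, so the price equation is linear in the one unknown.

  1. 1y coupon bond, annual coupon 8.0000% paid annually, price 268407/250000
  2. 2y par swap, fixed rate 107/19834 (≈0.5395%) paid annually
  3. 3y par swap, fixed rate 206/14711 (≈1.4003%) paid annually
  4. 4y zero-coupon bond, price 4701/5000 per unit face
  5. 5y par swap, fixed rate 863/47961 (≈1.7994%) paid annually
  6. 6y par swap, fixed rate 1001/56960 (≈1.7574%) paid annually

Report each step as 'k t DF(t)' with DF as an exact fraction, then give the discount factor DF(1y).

step 1 [1y] bond c/1=2/25: DF=(268407/250000 − 2/25·(0))/(1+2/25) = 9941/10000 ≈ 0.994100
step 2 [2y] swap r/1=107/19834: DF=(1 − 107/19834·(0.994100))/(1+107/19834) = 9893/10000 ≈ 0.989300
step 3 [3y] swap r/1=206/14711: DF=(1 − 206/14711·(0.994100+0.989300))/(1+206/14711) = 2397/2500 ≈ 0.958800
step 4 [4y] zero: DF = P = 4701/5000 ≈ 0.940200
step 5 [5y] swap r/1=863/47961: DF=(1 − 863/47961·(0.994100+0.989300+0.958800+0.940200))/(1+863/47961) = 9137/10000 ≈ 0.913700
step 6 [6y] swap r/1=1001/56960: DF=(1 − 1001/56960·(0.994100+0.989300+0.958800+0.940200+0.913700))/(1+1001/56960) = 8999/10000 ≈ 0.899900

1 1 9941/10000
2 2 9893/10000
3 3 2397/2500
4 4 4701/5000
5 5 9137/10000
6 6 8999/10000
DF(1y) = 9941/10000 ≈ 0.994100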